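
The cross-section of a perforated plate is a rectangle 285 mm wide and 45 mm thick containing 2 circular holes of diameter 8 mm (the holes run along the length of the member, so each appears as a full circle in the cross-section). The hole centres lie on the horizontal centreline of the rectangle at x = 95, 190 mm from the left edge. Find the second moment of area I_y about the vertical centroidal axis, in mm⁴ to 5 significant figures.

Treat the section as a set of non-overlapping primitives; coordinates are from the bounding-box lower-left.
Plate: 285 × 45, A = 12 825 mm², x = 142.5 mm, Ī = 86 809 219 mm⁴.
Hole 1 (subtracted): ⌀8, A = 50.26548 mm², x = 95 mm, Ī = 201.0619 mm⁴.
Hole 2 (subtracted): ⌀8, A = 50.26548 mm², x = 190 mm, Ī = 201.0619 mm⁴.
By symmetry the centroid is at mid-width, x̄ = 142.5 mm.
Transfer each piece to the vertical centroidal axis using Ī + A·d² with d = x − 142.5:
  plate: d = 0 mm → contributes +86 809 219 mm⁴
  hole 1: d = -47.5 mm → contributes −113612.6 mm⁴
  hole 2: d = 47.5 mm → contributes −113612.6 mm⁴
Total I = 86 581 994 mm⁴.

I_y ≈ 8.6582 × 10⁷ mm⁴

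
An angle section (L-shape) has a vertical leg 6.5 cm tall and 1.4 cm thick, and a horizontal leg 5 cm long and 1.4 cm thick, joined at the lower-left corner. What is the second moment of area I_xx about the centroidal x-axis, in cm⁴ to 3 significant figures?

I_xx ≈ 54.0 cm⁴

Decompose the section into non-overlapping parts with the origin at the bottom-left of its bounding rectangle.
Vertical leg: 1.4 × 6.5, A = 9.1 cm², y = 3.25 cm, Ī = 32.04 cm⁴.
Horizontal leg (remainder): 3.6 × 1.4, A = 5.04 cm², y = 0.7 cm, Ī = 0.8232 cm⁴.
Centroid: ȳ = ΣA·y / ΣA = 2.3411 cm.
Transfer each piece to the centroidal x-axis using Ī + A·d² with d = y − 2.3411:
  vertical leg: d = 0.90891 cm → contributes +39.557 cm⁴
  horizontal leg (remainder): d = -1.6411 cm → contributes +14.397 cm⁴
Total I = 53.954 cm⁴.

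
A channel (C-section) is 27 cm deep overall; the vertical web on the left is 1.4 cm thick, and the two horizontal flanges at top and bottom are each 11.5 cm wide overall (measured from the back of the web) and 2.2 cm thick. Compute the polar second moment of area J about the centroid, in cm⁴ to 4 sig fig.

Split into non-overlapping primitives; take the origin at the lower-left of the bounding box.
Web: 1.4 × 27, A = 37.8 cm², y = 13.5 cm, Ī = 2296.35 cm⁴.
Top flange (beyond web): 10.1 × 2.2, A = 22.22 cm², y = 25.9 cm, Ī = 8.96207 cm⁴.
Bottom flange (beyond web): 10.1 × 2.2, A = 22.22 cm², y = 1.1 cm, Ī = 8.96207 cm⁴.
By symmetry the centroid is at mid-height, ȳ = 13.5 cm.
Transfer each piece to the centroidal x-axis using Ī + A·d² with d = y − 13.5:
  web: d = 0 cm → contributes +2296.35 cm⁴
  top flange (beyond web): d = 12.4 cm → contributes +3425.51 cm⁴
  bottom flange (beyond web): d = -12.4 cm → contributes +3425.51 cm⁴
Total I = 9147.37 cm⁴.
For the y-axis: x̄ = 3.80713 cm.
Repeating about the centroidal y-axis gives I_y = 1059.28 cm⁴.
Polar second moment: J = I_x + I_y = 10206.7 cm⁴.

J ≈ 1.021 × 10⁴ cm⁴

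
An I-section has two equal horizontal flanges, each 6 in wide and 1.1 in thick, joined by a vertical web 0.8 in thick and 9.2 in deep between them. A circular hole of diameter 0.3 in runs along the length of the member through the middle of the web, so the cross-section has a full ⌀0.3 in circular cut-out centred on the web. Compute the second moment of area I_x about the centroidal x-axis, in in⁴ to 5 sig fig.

I_x ≈ 403.34 in⁴

Decompose the section into non-overlapping parts with the origin at the bottom-left of its bounding rectangle.
Bottom flange: 6 × 1.1, A = 6.6 in², y = 0.55 in, Ī = 0.6655 in⁴.
Web: 0.8 × 9.2, A = 7.36 in², y = 5.7 in, Ī = 51.91253 in⁴.
Top flange: 6 × 1.1, A = 6.6 in², y = 10.85 in, Ī = 0.6655 in⁴.
Hole (subtracted): ⌀0.3, A = 0.07068583 in², y = 5.7 in, Ī = 0.0003976078 in⁴.
By symmetry the centroid is at mid-height, ȳ = 5.7 in.
Transfer each piece to the centroidal x-axis using Ī + A·d² with d = y − 5.7:
  bottom flange: d = -5.15 in → contributes +175.714 in⁴
  web: d = 0 in → contributes +51.91253 in⁴
  top flange: d = 5.15 in → contributes +175.714 in⁴
  hole: d = 0 in → contributes −0.0003976078 in⁴
Total I = 403.3401 in⁴.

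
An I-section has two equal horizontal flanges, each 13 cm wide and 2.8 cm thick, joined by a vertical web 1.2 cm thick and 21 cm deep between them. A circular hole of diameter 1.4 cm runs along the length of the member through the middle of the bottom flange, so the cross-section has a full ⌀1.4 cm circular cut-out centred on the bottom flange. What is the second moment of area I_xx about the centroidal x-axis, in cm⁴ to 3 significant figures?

Treat the section as a set of non-overlapping primitives; coordinates are from the bounding-box lower-left.
Bottom flange: 13 × 2.8, A = 36.4 cm², y = 1.4 cm, Ī = 23.781 cm⁴.
Web: 1.2 × 21, A = 25.2 cm², y = 13.3 cm, Ī = 926.1 cm⁴.
Top flange: 13 × 2.8, A = 36.4 cm², y = 25.2 cm, Ī = 23.781 cm⁴.
Hole (subtracted): ⌀1.4, A = 1.5394 cm², y = 1.4 cm, Ī = 0.18857 cm⁴.
Centroid: ȳ = ΣA·y / ΣA = 13.49 cm.
Transfer each piece to the centroidal x-axis using Ī + A·d² with d = y − 13.49:
  bottom flange: d = -12.09 cm → contributes +5344.2 cm⁴
  web: d = -0.18991 cm → contributes +927.01 cm⁴
  top flange: d = 11.71 cm → contributes +5015.2 cm⁴
  hole: d = -12.09 cm → contributes −225.19 cm⁴
Total I = 11 061 cm⁴.

I_xx ≈ 1.11 × 10⁴ cm⁴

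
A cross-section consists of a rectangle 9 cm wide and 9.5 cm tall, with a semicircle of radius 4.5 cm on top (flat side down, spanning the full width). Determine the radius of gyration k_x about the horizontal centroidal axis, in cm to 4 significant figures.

Decompose the section into non-overlapping parts with the origin at the bottom-left of its bounding rectangle.
Rectangular body: 9 × 9.5, A = 85.5 cm², y = 4.75 cm, Ī = 643.031 cm⁴.
Semicircular cap: semicircle r = 4.5, A = 31.8086 cm², y = 11.4099 cm, Ī = 45.0072 cm⁴.
Centroid: ȳ = ΣA·y / ΣA = 6.55584 cm.
Transfer each piece to the horizontal centroidal axis using Ī + A·d² with d = y − 6.55584:
  rectangular body: d = -1.80584 cm → contributes +921.853 cm⁴
  semicircular cap: d = 4.85402 cm → contributes +794.465 cm⁴
Total I = 1716.32 cm⁴.
Radius of gyration: k = √(I/A) = √(1716.32 / 117.309) = 3.82502 cm.

k_x ≈ 3.825 cm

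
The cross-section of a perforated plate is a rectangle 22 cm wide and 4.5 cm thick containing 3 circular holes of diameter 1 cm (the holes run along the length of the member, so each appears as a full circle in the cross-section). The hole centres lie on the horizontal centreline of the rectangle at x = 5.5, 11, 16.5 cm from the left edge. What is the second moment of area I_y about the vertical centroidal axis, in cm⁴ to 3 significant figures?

Treat the section as a set of non-overlapping primitives; coordinates are from the bounding-box lower-left.
Plate: 22 × 4.5, A = 99 cm², x = 11 cm, Ī = 3 993 cm⁴.
Hole 1 (subtracted): ⌀1, A = 0.7854 cm², x = 5.5 cm, Ī = 0.049087 cm⁴.
Hole 2 (subtracted): ⌀1, A = 0.7854 cm², x = 11 cm, Ī = 0.049087 cm⁴.
Hole 3 (subtracted): ⌀1, A = 0.7854 cm², x = 16.5 cm, Ī = 0.049087 cm⁴.
By symmetry the centroid is at mid-width, x̄ = 11 cm.
Transfer each piece to the vertical centroidal axis using Ī + A·d² with d = x − 11:
  plate: d = 0 cm → contributes +3 993 cm⁴
  hole 1: d = -5.5 cm → contributes −23.807 cm⁴
  hole 2: d = 0 cm → contributes −0.049087 cm⁴
  hole 3: d = 5.5 cm → contributes −23.807 cm⁴
Total I = 3945.3 cm⁴.

I_y ≈ 3950 cm⁴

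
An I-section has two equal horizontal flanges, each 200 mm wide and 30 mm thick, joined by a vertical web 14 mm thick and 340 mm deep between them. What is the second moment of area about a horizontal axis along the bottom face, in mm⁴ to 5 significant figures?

Split into non-overlapping primitives; take the origin at the lower-left of the bounding box.
Bottom flange: 200 × 30, A = 6 000 mm², y = 15 mm, Ī = 450 000 mm⁴.
Web: 14 × 340, A = 4 760 mm², y = 200 mm, Ī = 45 854 667 mm⁴.
Top flange: 200 × 30, A = 6 000 mm², y = 385 mm, Ī = 450 000 mm⁴.
Transfer each piece to a horizontal axis along the bottom face using Ī + A·d² with d = y − 0:
  bottom flange: d = 15 mm → contributes +1 800 000 mm⁴
  web: d = 200 mm → contributes +236 254 667 mm⁴
  top flange: d = 385 mm → contributes +889 800 000 mm⁴
Total I = 1 127 854 667 mm⁴.

I_base ≈ 1.1279 × 10⁹ mm⁴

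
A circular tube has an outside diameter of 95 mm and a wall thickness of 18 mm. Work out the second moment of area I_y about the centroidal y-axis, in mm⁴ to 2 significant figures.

Split into non-overlapping primitives; take the origin at the lower-left of the bounding box.
Outer circle: ⌀95, A = 7 088 mm², x = 47.5 mm, Ī = 3 998 198 mm⁴.
Bore (subtracted): ⌀59, A = 2 734 mm², x = 47.5 mm, Ī = 594 810 mm⁴.
By symmetry the centroid is at mid-width, x̄ = 47.5 mm.
All pieces are centred on the centroidal y-axis, so I = ΣĪ (holes subtracted) = 3 403 389 mm⁴.

I_y ≈ 3.4 × 10⁶ mm⁴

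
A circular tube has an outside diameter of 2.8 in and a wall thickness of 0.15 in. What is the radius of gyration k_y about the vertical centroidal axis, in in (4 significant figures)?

Split into non-overlapping primitives; take the origin at the lower-left of the bounding box.
Outer circle: ⌀2.8, A = 6.15752 in², x = 1.4 in, Ī = 3.01719 in⁴.
Bore (subtracted): ⌀2.5, A = 4.90874 in², x = 1.4 in, Ī = 1.91748 in⁴.
By symmetry the centroid is at mid-width, x̄ = 1.4 in.
All pieces are centred on the vertical centroidal axis, so I = ΣĪ (holes subtracted) = 1.09971 in⁴.
Radius of gyration: k = √(I/A) = √(1.09971 / 1.24878) = 0.938416 in.

k_y ≈ 0.9384 in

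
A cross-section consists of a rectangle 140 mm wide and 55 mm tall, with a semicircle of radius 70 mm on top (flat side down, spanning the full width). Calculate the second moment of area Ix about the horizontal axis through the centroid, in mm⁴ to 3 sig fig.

Ix ≈ 1.72 × 10⁷ mm⁴

Break the section into simple shapes (no overlaps), measuring from the bottom-left corner of the bounding box.
Rectangular body: 140 × 55, A = 7 700 mm², y = 27.5 mm, Ī = 1 941 042 mm⁴.
Semicircular cap: semicircle r = 70, A = 7696.9 mm², y = 84.709 mm, Ī = 2 635 265 mm⁴.
Centroid: ȳ = ΣA·y / ΣA = 56.099 mm.
Transfer each piece to the horizontal axis through the centroid using Ī + A·d² with d = y − 56.099:
  rectangular body: d = -28.599 mm → contributes +8 238 764 mm⁴
  semicircular cap: d = 28.61 mm → contributes +8 935 521 mm⁴
Total I = 17 174 285 mm⁴.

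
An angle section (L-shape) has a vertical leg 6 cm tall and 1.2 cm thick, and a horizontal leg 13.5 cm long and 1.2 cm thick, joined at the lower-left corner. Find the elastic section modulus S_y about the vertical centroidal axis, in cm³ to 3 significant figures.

Treat the section as a set of non-overlapping primitives; coordinates are from the bounding-box lower-left.
Vertical leg: 1.2 × 6, A = 7.2 cm², x = 0.6 cm, Ī = 0.864 cm⁴.
Horizontal leg (remainder): 12.3 × 1.2, A = 14.76 cm², x = 7.35 cm, Ī = 186.09 cm⁴.
Centroid: x̄ = ΣA·x / ΣA = 5.1369 cm.
Transfer each piece to the vertical centroidal axis using Ī + A·d² with d = x − 5.1369:
  vertical leg: d = -4.5369 cm → contributes +149.06 cm⁴
  horizontal leg (remainder): d = 2.2131 cm → contributes +258.38 cm⁴
Total I = 407.44 cm⁴.
Extreme fibre distance c = 8.3631 cm; S = I/c = 48.719 cm³.

S_y ≈ 48.7 cm³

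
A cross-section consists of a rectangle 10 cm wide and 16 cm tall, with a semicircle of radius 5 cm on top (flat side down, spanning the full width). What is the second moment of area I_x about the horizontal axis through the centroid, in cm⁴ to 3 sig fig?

I_x ≈ 6710 cm⁴

Split into non-overlapping primitives; take the origin at the lower-left of the bounding box.
Rectangular body: 10 × 16, A = 160 cm², y = 8 cm, Ī = 3413.3 cm⁴.
Semicircular cap: semicircle r = 5, A = 39.27 cm², y = 18.122 cm, Ī = 68.598 cm⁴.
Centroid: ȳ = ΣA·y / ΣA = 9.9947 cm.
Transfer each piece to the horizontal axis through the centroid using Ī + A·d² with d = y − 9.9947:
  rectangular body: d = -1.9947 cm → contributes +4 050 cm⁴
  semicircular cap: d = 8.1273 cm → contributes +2662.5 cm⁴
Total I = 6712.5 cm⁴.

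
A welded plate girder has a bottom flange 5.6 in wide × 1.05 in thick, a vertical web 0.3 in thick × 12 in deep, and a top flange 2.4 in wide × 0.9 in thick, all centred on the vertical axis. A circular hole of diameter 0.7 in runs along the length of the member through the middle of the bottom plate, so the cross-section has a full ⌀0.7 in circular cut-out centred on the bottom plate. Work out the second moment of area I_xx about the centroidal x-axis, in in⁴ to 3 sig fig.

Split into non-overlapping primitives; take the origin at the lower-left of the bounding box.
Bottom plate: 5.6 × 1.05, A = 5.88 in², y = 0.525 in, Ī = 0.54023 in⁴.
Web plate: 0.3 × 12, A = 3.6 in², y = 7.05 in, Ī = 43.2 in⁴.
Top plate: 2.4 × 0.9, A = 2.16 in², y = 13.5 in, Ī = 0.1458 in⁴.
Hole (subtracted): ⌀0.7, A = 0.38485 in², y = 0.525 in, Ī = 0.011786 in⁴.
Centroid: ȳ = ΣA·y / ΣA = 5.1021 in.
Transfer each piece to the centroidal x-axis using Ī + A·d² with d = y − 5.1021:
  bottom plate: d = -4.5771 in → contributes +123.73 in⁴
  web plate: d = 1.9479 in → contributes +56.859 in⁴
  top plate: d = 8.3979 in → contributes +152.48 in⁴
  hole: d = -4.5771 in → contributes −8.0742 in⁴
Total I = 324.99 in⁴.

I_xx ≈ 325 in⁴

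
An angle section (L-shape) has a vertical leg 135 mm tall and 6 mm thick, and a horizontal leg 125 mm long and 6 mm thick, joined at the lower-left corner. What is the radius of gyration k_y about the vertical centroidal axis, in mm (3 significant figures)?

Split into non-overlapping primitives; take the origin at the lower-left of the bounding box.
Vertical leg: 6 × 135, A = 810 mm², x = 3 mm, Ī = 2 430 mm⁴.
Horizontal leg (remainder): 119 × 6, A = 714 mm², x = 65.5 mm, Ī = 842 580 mm⁴.
Centroid: x̄ = ΣA·x / ΣA = 32.281 mm.
Transfer each piece to the vertical centroidal axis using Ī + A·d² with d = x − 32.281:
  vertical leg: d = -29.281 mm → contributes +696 929 mm⁴
  horizontal leg (remainder): d = 33.219 mm → contributes +1 630 456 mm⁴
Total I = 2 327 385 mm⁴.
Radius of gyration: k = √(I/A) = √(2 327 385 / 1 524) = 39.079 mm.

k_y ≈ 39.1 mm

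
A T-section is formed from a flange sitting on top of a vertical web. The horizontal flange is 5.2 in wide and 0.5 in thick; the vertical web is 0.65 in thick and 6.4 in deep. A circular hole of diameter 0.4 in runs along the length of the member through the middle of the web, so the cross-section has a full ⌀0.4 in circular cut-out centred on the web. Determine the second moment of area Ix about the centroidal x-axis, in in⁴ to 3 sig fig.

Ix ≈ 33.1 in⁴

Split into non-overlapping primitives; take the origin at the lower-left of the bounding box.
Flange: 5.2 × 0.5, A = 2.6 in², y = 6.65 in, Ī = 0.054167 in⁴.
Web: 0.65 × 6.4, A = 4.16 in², y = 3.2 in, Ī = 14.199 in⁴.
Hole (subtracted): ⌀0.4, A = 0.12566 in², y = 3.2 in, Ī = 0.0012566 in⁴.
Centroid: ȳ = ΣA·y / ΣA = 4.5521 in.
Transfer each piece to the centroidal x-axis using Ī + A·d² with d = y − 4.5521:
  flange: d = 2.0979 in → contributes +11.498 in⁴
  web: d = -1.3521 in → contributes +21.804 in⁴
  hole: d = -1.3521 in → contributes −0.23098 in⁴
Total I = 33.071 in⁴.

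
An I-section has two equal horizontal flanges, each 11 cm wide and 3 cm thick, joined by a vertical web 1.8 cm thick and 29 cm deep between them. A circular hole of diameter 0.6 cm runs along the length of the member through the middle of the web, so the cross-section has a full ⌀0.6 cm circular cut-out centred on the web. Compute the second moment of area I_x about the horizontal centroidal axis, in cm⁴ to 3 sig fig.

I_x ≈ 2.06 × 10⁴ cm⁴

Split into non-overlapping primitives; take the origin at the lower-left of the bounding box.
Bottom flange: 11 × 3, A = 33 cm², y = 1.5 cm, Ī = 24.75 cm⁴.
Web: 1.8 × 29, A = 52.2 cm², y = 17.5 cm, Ī = 3658.4 cm⁴.
Top flange: 11 × 3, A = 33 cm², y = 33.5 cm, Ī = 24.75 cm⁴.
Hole (subtracted): ⌀0.6, A = 0.28274 cm², y = 17.5 cm, Ī = 0.0063617 cm⁴.
By symmetry the centroid is at mid-height, ȳ = 17.5 cm.
Transfer each piece to the horizontal centroidal axis using Ī + A·d² with d = y − 17.5:
  bottom flange: d = -16 cm → contributes +8472.8 cm⁴
  web: d = 0 cm → contributes +3658.4 cm⁴
  top flange: d = 16 cm → contributes +8472.8 cm⁴
  hole: d = 0 cm → contributes −0.0063617 cm⁴
Total I = 20 604 cm⁴.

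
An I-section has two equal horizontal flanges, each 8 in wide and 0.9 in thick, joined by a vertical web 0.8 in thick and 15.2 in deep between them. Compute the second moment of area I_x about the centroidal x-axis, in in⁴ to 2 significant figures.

I_x ≈ 1200 in⁴

Split into non-overlapping primitives; take the origin at the lower-left of the bounding box.
Bottom flange: 8 × 0.9, A = 7.2 in², y = 0.45 in, Ī = 0.486 in⁴.
Web: 0.8 × 15.2, A = 12.16 in², y = 8.5 in, Ī = 234.1 in⁴.
Top flange: 8 × 0.9, A = 7.2 in², y = 16.55 in, Ī = 0.486 in⁴.
By symmetry the centroid is at mid-height, ȳ = 8.5 in.
Transfer each piece to the centroidal x-axis using Ī + A·d² with d = y − 8.5:
  bottom flange: d = -8.05 in → contributes +467.1 in⁴
  web: d = 0 in → contributes +234.1 in⁴
  top flange: d = 8.05 in → contributes +467.1 in⁴
Total I = 1 168 in⁴.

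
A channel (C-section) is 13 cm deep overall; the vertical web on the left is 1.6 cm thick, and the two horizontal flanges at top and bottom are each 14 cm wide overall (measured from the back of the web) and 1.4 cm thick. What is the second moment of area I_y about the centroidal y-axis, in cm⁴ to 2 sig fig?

Split into non-overlapping primitives; take the origin at the lower-left of the bounding box.
Web: 1.6 × 13, A = 20.8 cm², x = 0.8 cm, Ī = 4.437 cm⁴.
Top flange (beyond web): 12.4 × 1.4, A = 17.36 cm², x = 7.8 cm, Ī = 222.4 cm⁴.
Bottom flange (beyond web): 12.4 × 1.4, A = 17.36 cm², x = 7.8 cm, Ī = 222.4 cm⁴.
Centroid: x̄ = ΣA·x / ΣA = 5.178 cm.
Transfer each piece to the centroidal y-axis using Ī + A·d² with d = x − 5.178:
  web: d = -4.378 cm → contributes +403 cm⁴
  top flange (beyond web): d = 2.622 cm → contributes +341.8 cm⁴
  bottom flange (beyond web): d = 2.622 cm → contributes +341.8 cm⁴
Total I = 1 087 cm⁴.

I_y ≈ 1100 cm⁴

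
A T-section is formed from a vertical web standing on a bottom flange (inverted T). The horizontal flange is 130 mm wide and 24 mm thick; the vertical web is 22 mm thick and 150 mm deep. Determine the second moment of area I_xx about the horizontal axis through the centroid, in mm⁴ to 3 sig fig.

I_xx ≈ 1.85 × 10⁷ mm⁴

Treat the section as a set of non-overlapping primitives; coordinates are from the bounding-box lower-left.
Flange: 130 × 24, A = 3 120 mm², y = 12 mm, Ī = 149 760 mm⁴.
Web: 22 × 150, A = 3 300 mm², y = 99 mm, Ī = 6 187 500 mm⁴.
Centroid: ȳ = ΣA·y / ΣA = 56.72 mm.
Transfer each piece to the horizontal axis through the centroid using Ī + A·d² with d = y − 56.72:
  flange: d = -44.72 mm → contributes +6 389 276 mm⁴
  web: d = 42.28 mm → contributes +12 086 679 mm⁴
Total I = 18 475 955 mm⁴.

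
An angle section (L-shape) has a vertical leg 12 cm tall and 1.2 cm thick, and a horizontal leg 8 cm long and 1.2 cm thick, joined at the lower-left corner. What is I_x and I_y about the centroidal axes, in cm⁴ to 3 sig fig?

Split into non-overlapping primitives; take the origin at the lower-left of the bounding box.
Vertical leg: 1.2 × 12, A = 14.4 cm², y = 6 cm, Ī = 172.8 cm⁴.
Horizontal leg (remainder): 6.8 × 1.2, A = 8.16 cm², y = 0.6 cm, Ī = 0.9792 cm⁴.
Centroid: ȳ = ΣA·y / ΣA = 4.0468 cm.
Transfer each piece to the centroidal x-axis using Ī + A·d² with d = y − 4.0468:
  vertical leg: d = 1.9532 cm → contributes +227.74 cm⁴
  horizontal leg (remainder): d = -3.4468 cm → contributes +97.924 cm⁴
Total I = 325.66 cm⁴.
For the y-axis: x̄ = 2.0468 cm.
Repeating about the centroidal y-axis gives I_y = 116.51 cm⁴.

I_x ≈ 326 cm⁴, I_y ≈ 117 cm⁴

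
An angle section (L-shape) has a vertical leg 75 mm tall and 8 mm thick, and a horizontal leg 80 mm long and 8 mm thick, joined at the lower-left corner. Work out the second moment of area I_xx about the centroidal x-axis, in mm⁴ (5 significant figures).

Treat the section as a set of non-overlapping primitives; coordinates are from the bounding-box lower-left.
Vertical leg: 8 × 75, A = 600 mm², y = 37.5 mm, Ī = 281 250 mm⁴.
Horizontal leg (remainder): 72 × 8, A = 576 mm², y = 4 mm, Ī = 3 072 mm⁴.
Centroid: ȳ = ΣA·y / ΣA = 21.09184 mm.
Transfer each piece to the centroidal x-axis using Ī + A·d² with d = y − 21.09184:
  vertical leg: d = 16.40816 mm → contributes +442786.7 mm⁴
  horizontal leg (remainder): d = -17.09184 mm → contributes +171339.4 mm⁴
Total I = 614126.1 mm⁴.

I_xx ≈ 6.1413 × 10⁵ mm⁴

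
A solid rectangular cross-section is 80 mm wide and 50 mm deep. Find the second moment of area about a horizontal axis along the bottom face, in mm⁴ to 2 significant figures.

The section: 80 × 50, A = 4 000 mm², y = 25 mm, Ī = 833 333 mm⁴.
Transfer it to a horizontal axis along the bottom face using Ī + A·d² with d = y − 0:
  the section: d = 25 mm → contributes +3 333 333 mm⁴
Total I = 3 333 333 mm⁴.

I_base ≈ 3.3 × 10⁶ mm⁴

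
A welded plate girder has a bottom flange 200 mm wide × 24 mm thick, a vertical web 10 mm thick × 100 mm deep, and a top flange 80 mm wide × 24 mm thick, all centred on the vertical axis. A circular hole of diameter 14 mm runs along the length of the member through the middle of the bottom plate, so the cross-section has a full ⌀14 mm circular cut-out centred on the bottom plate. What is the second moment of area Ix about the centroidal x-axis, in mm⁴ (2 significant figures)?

Decompose the section into non-overlapping parts with the origin at the bottom-left of its bounding rectangle.
Bottom plate: 200 × 24, A = 4 800 mm², y = 12 mm, Ī = 230 400 mm⁴.
Web plate: 10 × 100, A = 1 000 mm², y = 74 mm, Ī = 833 333 mm⁴.
Top plate: 80 × 24, A = 1 920 mm², y = 136 mm, Ī = 92 160 mm⁴.
Hole (subtracted): ⌀14, A = 153.9 mm², y = 12 mm, Ī = 1 886 mm⁴.
Centroid: ȳ = ΣA·y / ΣA = 51.66 mm.
Transfer each piece to the centroidal x-axis using Ī + A·d² with d = y − 51.66:
  bottom plate: d = -39.66 mm → contributes +7 780 897 mm⁴
  web plate: d = 22.34 mm → contributes +1 332 350 mm⁴
  top plate: d = 84.34 mm → contributes +13 749 145 mm⁴
  hole: d = -39.66 mm → contributes −244 033 mm⁴
Total I = 22 618 359 mm⁴.

Ix ≈ 2.3 × 10⁷ mm⁴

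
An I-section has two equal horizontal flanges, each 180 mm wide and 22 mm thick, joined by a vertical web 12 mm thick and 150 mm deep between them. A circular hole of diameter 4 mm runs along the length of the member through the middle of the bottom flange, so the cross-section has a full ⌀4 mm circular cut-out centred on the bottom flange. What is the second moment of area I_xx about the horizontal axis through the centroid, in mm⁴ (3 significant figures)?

I_xx ≈ 6.22 × 10⁷ mm⁴

Break the section into simple shapes (no overlaps), measuring from the bottom-left corner of the bounding box.
Bottom flange: 180 × 22, A = 3 960 mm², y = 11 mm, Ī = 159 720 mm⁴.
Web: 12 × 150, A = 1 800 mm², y = 97 mm, Ī = 3 375 000 mm⁴.
Top flange: 180 × 22, A = 3 960 mm², y = 183 mm, Ī = 159 720 mm⁴.
Hole (subtracted): ⌀4, A = 12.566 mm², y = 11 mm, Ī = 12.566 mm⁴.
Centroid: ȳ = ΣA·y / ΣA = 97.111 mm.
Transfer each piece to the horizontal axis through the centroid using Ī + A·d² with d = y − 97.111:
  bottom flange: d = -86.111 mm → contributes +29 523 757 mm⁴
  web: d = -0.11133 mm → contributes +3 375 022 mm⁴
  top flange: d = 85.889 mm → contributes +29 372 101 mm⁴
  hole: d = -86.111 mm → contributes −93 194 mm⁴
Total I = 62 177 686 mm⁴.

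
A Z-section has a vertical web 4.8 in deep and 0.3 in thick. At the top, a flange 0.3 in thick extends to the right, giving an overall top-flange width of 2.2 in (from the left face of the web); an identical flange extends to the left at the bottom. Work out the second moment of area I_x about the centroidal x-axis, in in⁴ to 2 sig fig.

Break the section into simple shapes (no overlaps), measuring from the bottom-left corner of the bounding box.
Web: 0.3 × 4.8, A = 1.44 in², y = 2.4 in, Ī = 2.765 in⁴.
Top flange (beyond web): 1.9 × 0.3, A = 0.57 in², y = 4.65 in, Ī = 0.004275 in⁴.
Bottom flange (beyond web): 1.9 × 0.3, A = 0.57 in², y = 0.15 in, Ī = 0.004275 in⁴.
Centroid: ȳ = ΣA·y / ΣA = 2.4 in.
Transfer each piece to the centroidal x-axis using Ī + A·d² with d = y − 2.4:
  web: d = 0 in → contributes +2.765 in⁴
  top flange (beyond web): d = 2.25 in → contributes +2.89 in⁴
  bottom flange (beyond web): d = -2.25 in → contributes +2.89 in⁴
Total I = 8.545 in⁴.

I_x ≈ 8.5 in⁴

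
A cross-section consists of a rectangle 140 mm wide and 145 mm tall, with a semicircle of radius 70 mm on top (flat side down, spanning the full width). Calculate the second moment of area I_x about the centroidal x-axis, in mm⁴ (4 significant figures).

I_x ≈ 9.650 × 10⁷ mm⁴

Treat the section as a set of non-overlapping primitives; coordinates are from the bounding-box lower-left.
Rectangular body: 140 × 145, A = 20 300 mm², y = 72.5 mm, Ī = 35 567 292 mm⁴.
Semicircular cap: semicircle r = 70, A = 7696.9 mm², y = 174.709 mm, Ī = 2 635 265 mm⁴.
Centroid: ȳ = ΣA·y / ΣA = 100.599 mm.
Transfer each piece to the centroidal x-axis using Ī + A·d² with d = y − 100.599:
  rectangular body: d = -28.0993 mm → contributes +51 595 524 mm⁴
  semicircular cap: d = 74.1097 mm → contributes +44 908 521 mm⁴
Total I = 96 504 044 mm⁴.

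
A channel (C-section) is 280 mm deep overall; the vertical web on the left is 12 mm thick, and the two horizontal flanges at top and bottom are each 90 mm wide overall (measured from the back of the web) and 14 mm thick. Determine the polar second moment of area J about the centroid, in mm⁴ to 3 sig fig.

Break the section into simple shapes (no overlaps), measuring from the bottom-left corner of the bounding box.
Web: 12 × 280, A = 3 360 mm², y = 140 mm, Ī = 21 952 000 mm⁴.
Top flange (beyond web): 78 × 14, A = 1 092 mm², y = 273 mm, Ī = 17 836 mm⁴.
Bottom flange (beyond web): 78 × 14, A = 1 092 mm², y = 7 mm, Ī = 17 836 mm⁴.
By symmetry the centroid is at mid-height, ȳ = 140 mm.
Transfer each piece to the centroidal x-axis using Ī + A·d² with d = y − 140:
  web: d = 0 mm → contributes +21 952 000 mm⁴
  top flange (beyond web): d = 133 mm → contributes +19 334 224 mm⁴
  bottom flange (beyond web): d = -133 mm → contributes +19 334 224 mm⁴
Total I = 60 620 448 mm⁴.
For the y-axis: x̄ = 23.727 mm.
Repeating about the centroidal y-axis gives I_y = 3 827 972 mm⁴.
Polar second moment: J = I_x + I_y = 64 448 420 mm⁴.

J ≈ 6.44 × 10⁷ mm⁴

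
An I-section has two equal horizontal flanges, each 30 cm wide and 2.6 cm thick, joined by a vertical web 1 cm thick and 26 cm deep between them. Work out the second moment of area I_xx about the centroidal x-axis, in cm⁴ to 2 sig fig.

Decompose the section into non-overlapping parts with the origin at the bottom-left of its bounding rectangle.
Bottom flange: 30 × 2.6, A = 78 cm², y = 1.3 cm, Ī = 43.94 cm⁴.
Web: 1 × 26, A = 26 cm², y = 15.6 cm, Ī = 1 465 cm⁴.
Top flange: 30 × 2.6, A = 78 cm², y = 29.9 cm, Ī = 43.94 cm⁴.
By symmetry the centroid is at mid-height, ȳ = 15.6 cm.
Transfer each piece to the centroidal x-axis using Ī + A·d² with d = y − 15.6:
  bottom flange: d = -14.3 cm → contributes +15 994 cm⁴
  web: d = 0 cm → contributes +1 465 cm⁴
  top flange: d = 14.3 cm → contributes +15 994 cm⁴
Total I = 33 453 cm⁴.

I_xx ≈ 3.3 × 10⁴ cm⁴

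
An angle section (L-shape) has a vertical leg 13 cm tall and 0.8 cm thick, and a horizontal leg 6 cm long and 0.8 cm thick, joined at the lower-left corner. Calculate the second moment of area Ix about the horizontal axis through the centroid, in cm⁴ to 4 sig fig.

Split into non-overlapping primitives; take the origin at the lower-left of the bounding box.
Vertical leg: 0.8 × 13, A = 10.4 cm², y = 6.5 cm, Ī = 146.467 cm⁴.
Horizontal leg (remainder): 5.2 × 0.8, A = 4.16 cm², y = 0.4 cm, Ī = 0.221867 cm⁴.
Centroid: ȳ = ΣA·y / ΣA = 4.75714 cm.
Transfer each piece to the horizontal axis through the centroid using Ī + A·d² with d = y − 4.75714:
  vertical leg: d = 1.74286 cm → contributes +178.057 cm⁴
  horizontal leg (remainder): d = -4.35714 cm → contributes +79.1982 cm⁴
Total I = 257.255 cm⁴.

Ix ≈ 257.3 cm⁴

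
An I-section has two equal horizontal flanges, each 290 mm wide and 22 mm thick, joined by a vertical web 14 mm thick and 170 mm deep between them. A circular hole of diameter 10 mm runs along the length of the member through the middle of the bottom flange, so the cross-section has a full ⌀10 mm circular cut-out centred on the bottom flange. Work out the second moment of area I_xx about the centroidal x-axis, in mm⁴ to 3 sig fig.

I_xx ≈ 1.23 × 10⁸ mm⁴

Break the section into simple shapes (no overlaps), measuring from the bottom-left corner of the bounding box.
Bottom flange: 290 × 22, A = 6 380 mm², y = 11 mm, Ī = 257 327 mm⁴.
Web: 14 × 170, A = 2 380 mm², y = 107 mm, Ī = 5 731 833 mm⁴.
Top flange: 290 × 22, A = 6 380 mm², y = 203 mm, Ī = 257 327 mm⁴.
Hole (subtracted): ⌀10, A = 78.54 mm², y = 11 mm, Ī = 490.87 mm⁴.
Centroid: ȳ = ΣA·y / ΣA = 107.5 mm.
Transfer each piece to the centroidal x-axis using Ī + A·d² with d = y − 107.5:
  bottom flange: d = -96.501 mm → contributes +59 670 225 mm⁴
  web: d = -0.5006 mm → contributes +5 732 430 mm⁴
  top flange: d = 95.499 mm → contributes +58 443 786 mm⁴
  hole: d = -96.501 mm → contributes −731 882 mm⁴
Total I = 123 114 558 mm⁴.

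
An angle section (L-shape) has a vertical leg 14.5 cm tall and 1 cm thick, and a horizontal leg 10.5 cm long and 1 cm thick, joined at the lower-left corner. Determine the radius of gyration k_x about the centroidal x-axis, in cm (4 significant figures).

k_x ≈ 4.638 cm

Break the section into simple shapes (no overlaps), measuring from the bottom-left corner of the bounding box.
Vertical leg: 1 × 14.5, A = 14.5 cm², y = 7.25 cm, Ī = 254.052 cm⁴.
Horizontal leg (remainder): 9.5 × 1, A = 9.5 cm², y = 0.5 cm, Ī = 0.791667 cm⁴.
Centroid: ȳ = ΣA·y / ΣA = 4.57813 cm.
Transfer each piece to the centroidal x-axis using Ī + A·d² with d = y − 4.57813:
  vertical leg: d = 2.67188 cm → contributes +357.566 cm⁴
  horizontal leg (remainder): d = -4.07813 cm → contributes +158.787 cm⁴
Total I = 516.354 cm⁴.
Radius of gyration: k = √(I/A) = √(516.354 / 24) = 4.6384 cm.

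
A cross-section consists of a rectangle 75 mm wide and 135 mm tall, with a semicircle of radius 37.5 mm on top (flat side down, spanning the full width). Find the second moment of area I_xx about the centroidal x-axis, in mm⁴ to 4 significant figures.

Treat the section as a set of non-overlapping primitives; coordinates are from the bounding-box lower-left.
Rectangular body: 75 × 135, A = 10 125 mm², y = 67.5 mm, Ī = 15 377 344 mm⁴.
Semicircular cap: semicircle r = 37.5, A = 2208.93 mm², y = 150.915 mm, Ī = 217 049 mm⁴.
Centroid: ȳ = ΣA·y / ΣA = 82.4392 mm.
Transfer each piece to the centroidal x-axis using Ī + A·d² with d = y − 82.4392:
  rectangular body: d = -14.9392 mm → contributes +17 637 041 mm⁴
  semicircular cap: d = 68.4763 mm → contributes +10 574 736 mm⁴
Total I = 28 211 777 mm⁴.

I_xx ≈ 2.821 × 10⁷ mm⁴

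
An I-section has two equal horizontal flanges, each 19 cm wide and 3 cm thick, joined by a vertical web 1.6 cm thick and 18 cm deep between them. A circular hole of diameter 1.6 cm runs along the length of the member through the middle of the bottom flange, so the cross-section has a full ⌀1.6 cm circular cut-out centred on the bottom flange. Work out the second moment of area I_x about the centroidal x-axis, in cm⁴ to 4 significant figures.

Split into non-overlapping primitives; take the origin at the lower-left of the bounding box.
Bottom flange: 19 × 3, A = 57 cm², y = 1.5 cm, Ī = 42.75 cm⁴.
Web: 1.6 × 18, A = 28.8 cm², y = 12 cm, Ī = 777.6 cm⁴.
Top flange: 19 × 3, A = 57 cm², y = 22.5 cm, Ī = 42.75 cm⁴.
Hole (subtracted): ⌀1.6, A = 2.01062 cm², y = 1.5 cm, Ī = 0.321699 cm⁴.
Centroid: ȳ = ΣA·y / ΣA = 12.15 cm.
Transfer each piece to the centroidal x-axis using Ī + A·d² with d = y − 12.15:
  bottom flange: d = -10.65 cm → contributes +6507.77 cm⁴
  web: d = -0.149951 cm → contributes +778.248 cm⁴
  top flange: d = 10.35 cm → contributes +6148.79 cm⁴
  hole: d = -10.65 cm → contributes −228.369 cm⁴
Total I = 13206.4 cm⁴.

I_x ≈ 1.321 × 10⁴ cm⁴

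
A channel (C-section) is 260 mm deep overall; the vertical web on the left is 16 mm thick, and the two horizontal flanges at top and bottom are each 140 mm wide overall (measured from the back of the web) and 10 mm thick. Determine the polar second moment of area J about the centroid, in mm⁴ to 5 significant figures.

J ≈ 7.3085 × 10⁷ mm⁴

Decompose the section into non-overlapping parts with the origin at the bottom-left of its bounding rectangle.
Web: 16 × 260, A = 4 160 mm², y = 130 mm, Ī = 23 434 667 mm⁴.
Top flange (beyond web): 124 × 10, A = 1 240 mm², y = 255 mm, Ī = 10333.33 mm⁴.
Bottom flange (beyond web): 124 × 10, A = 1 240 mm², y = 5 mm, Ī = 10333.33 mm⁴.
By symmetry the centroid is at mid-height, ȳ = 130 mm.
Transfer each piece to the centroidal x-axis using Ī + A·d² with d = y − 130:
  web: d = 0 mm → contributes +23 434 667 mm⁴
  top flange (beyond web): d = 125 mm → contributes +19 385 333 mm⁴
  bottom flange (beyond web): d = -125 mm → contributes +19 385 333 mm⁴
Total I = 62 205 333 mm⁴.
For the y-axis: x̄ = 34.14458 mm.
Repeating about the centroidal y-axis gives I_y = 10 879 755 mm⁴.
Polar second moment: J = I_x + I_y = 73 085 088 mm⁴.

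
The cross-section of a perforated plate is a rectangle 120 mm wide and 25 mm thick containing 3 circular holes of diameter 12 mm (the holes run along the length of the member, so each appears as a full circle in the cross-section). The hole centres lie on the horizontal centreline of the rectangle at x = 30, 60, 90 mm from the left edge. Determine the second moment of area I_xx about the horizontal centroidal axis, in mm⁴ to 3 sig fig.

Decompose the section into non-overlapping parts with the origin at the bottom-left of its bounding rectangle.
Plate: 120 × 25, A = 3 000 mm², y = 12.5 mm, Ī = 156 250 mm⁴.
Hole 1 (subtracted): ⌀12, A = 113.1 mm², y = 12.5 mm, Ī = 1017.9 mm⁴.
Hole 2 (subtracted): ⌀12, A = 113.1 mm², y = 12.5 mm, Ī = 1017.9 mm⁴.
Hole 3 (subtracted): ⌀12, A = 113.1 mm², y = 12.5 mm, Ī = 1017.9 mm⁴.
By symmetry the centroid is at mid-height, ȳ = 12.5 mm.
All pieces are centred on the horizontal centroidal axis, so I = ΣĪ (holes subtracted) = 153 196 mm⁴.

I_xx ≈ 1.53 × 10⁵ mm⁴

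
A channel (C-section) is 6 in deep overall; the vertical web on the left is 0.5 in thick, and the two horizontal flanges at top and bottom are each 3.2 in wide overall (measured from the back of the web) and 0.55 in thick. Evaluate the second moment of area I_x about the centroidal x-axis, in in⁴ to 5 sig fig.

I_x ≈ 31.129 in⁴

Decompose the section into non-overlapping parts with the origin at the bottom-left of its bounding rectangle.
Web: 0.5 × 6, A = 3 in², y = 3 in, Ī = 9 in⁴.
Top flange (beyond web): 2.7 × 0.55, A = 1.485 in², y = 5.725 in, Ī = 0.03743438 in⁴.
Bottom flange (beyond web): 2.7 × 0.55, A = 1.485 in², y = 0.275 in, Ī = 0.03743438 in⁴.
By symmetry the centroid is at mid-height, ȳ = 3 in.
Transfer each piece to the centroidal x-axis using Ī + A·d² with d = y − 3:
  web: d = 0 in → contributes +9 in⁴
  top flange (beyond web): d = 2.725 in → contributes +11.06449 in⁴
  bottom flange (beyond web): d = -2.725 in → contributes +11.06449 in⁴
Total I = 31.12898 in⁴.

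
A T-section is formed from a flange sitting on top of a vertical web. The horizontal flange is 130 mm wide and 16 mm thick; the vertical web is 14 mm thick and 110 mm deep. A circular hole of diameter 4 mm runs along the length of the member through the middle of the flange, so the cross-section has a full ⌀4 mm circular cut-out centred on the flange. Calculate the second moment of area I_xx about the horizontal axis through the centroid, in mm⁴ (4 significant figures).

Split into non-overlapping primitives; take the origin at the lower-left of the bounding box.
Flange: 130 × 16, A = 2 080 mm², y = 118 mm, Ī = 44373.3 mm⁴.
Web: 14 × 110, A = 1 540 mm², y = 55 mm, Ī = 1 552 833 mm⁴.
Hole (subtracted): ⌀4, A = 12.5664 mm², y = 118 mm, Ī = 12.5664 mm⁴.
Centroid: ȳ = ΣA·y / ΣA = 91.1055 mm.
Transfer each piece to the horizontal axis through the centroid using Ī + A·d² with d = y − 91.1055:
  flange: d = 26.8945 mm → contributes +1 548 863 mm⁴
  web: d = -36.1055 mm → contributes +3 560 392 mm⁴
  hole: d = 26.8945 mm → contributes −9101.98 mm⁴
Total I = 5 100 153 mm⁴.

I_xx ≈ 5.100 × 10⁶ mm⁴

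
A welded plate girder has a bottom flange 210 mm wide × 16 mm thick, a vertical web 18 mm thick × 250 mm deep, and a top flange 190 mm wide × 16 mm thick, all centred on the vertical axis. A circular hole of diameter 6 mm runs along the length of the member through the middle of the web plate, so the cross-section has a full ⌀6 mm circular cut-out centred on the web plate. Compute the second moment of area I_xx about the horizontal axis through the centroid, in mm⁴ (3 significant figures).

Break the section into simple shapes (no overlaps), measuring from the bottom-left corner of the bounding box.
Bottom plate: 210 × 16, A = 3 360 mm², y = 8 mm, Ī = 71 680 mm⁴.
Web plate: 18 × 250, A = 4 500 mm², y = 141 mm, Ī = 23 437 500 mm⁴.
Top plate: 190 × 16, A = 3 040 mm², y = 274 mm, Ī = 64 853 mm⁴.
Hole (subtracted): ⌀6, A = 28.274 mm², y = 141 mm, Ī = 63.617 mm⁴.
Centroid: ȳ = ΣA·y / ΣA = 137.09 mm.
Transfer each piece to the horizontal axis through the centroid using Ī + A·d² with d = y − 137.09:
  bottom plate: d = -129.09 mm → contributes +56 059 373 mm⁴
  web plate: d = 3.9147 mm → contributes +23 506 463 mm⁴
  top plate: d = 136.91 mm → contributes +57 051 619 mm⁴
  hole: d = 3.9147 mm → contributes −496.93 mm⁴
Total I = 136 616 958 mm⁴.

I_xx ≈ 1.37 × 10⁸ mm⁴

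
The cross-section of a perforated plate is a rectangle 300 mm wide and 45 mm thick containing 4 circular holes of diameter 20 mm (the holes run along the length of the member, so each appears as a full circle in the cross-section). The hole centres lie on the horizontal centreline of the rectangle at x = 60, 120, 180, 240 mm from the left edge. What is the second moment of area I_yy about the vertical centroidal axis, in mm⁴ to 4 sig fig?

Break the section into simple shapes (no overlaps), measuring from the bottom-left corner of the bounding box.
Plate: 300 × 45, A = 13 500 mm², x = 150 mm, Ī = 101 250 000 mm⁴.
Hole 1 (subtracted): ⌀20, A = 314.159 mm², x = 60 mm, Ī = 7853.98 mm⁴.
Hole 2 (subtracted): ⌀20, A = 314.159 mm², x = 120 mm, Ī = 7853.98 mm⁴.
Hole 3 (subtracted): ⌀20, A = 314.159 mm², x = 180 mm, Ī = 7853.98 mm⁴.
Hole 4 (subtracted): ⌀20, A = 314.159 mm², x = 240 mm, Ī = 7853.98 mm⁴.
By symmetry the centroid is at mid-width, x̄ = 150 mm.
Transfer each piece to the vertical centroidal axis using Ī + A·d² with d = x − 150:
  plate: d = 0 mm → contributes +101 250 000 mm⁴
  hole 1: d = -90 mm → contributes −2 552 544 mm⁴
  hole 2: d = -30 mm → contributes −290 597 mm⁴
  hole 3: d = 30 mm → contributes −290 597 mm⁴
  hole 4: d = 90 mm → contributes −2 552 544 mm⁴
Total I = 95 563 717 mm⁴.

I_yy ≈ 9.556 × 10⁷ mm⁴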